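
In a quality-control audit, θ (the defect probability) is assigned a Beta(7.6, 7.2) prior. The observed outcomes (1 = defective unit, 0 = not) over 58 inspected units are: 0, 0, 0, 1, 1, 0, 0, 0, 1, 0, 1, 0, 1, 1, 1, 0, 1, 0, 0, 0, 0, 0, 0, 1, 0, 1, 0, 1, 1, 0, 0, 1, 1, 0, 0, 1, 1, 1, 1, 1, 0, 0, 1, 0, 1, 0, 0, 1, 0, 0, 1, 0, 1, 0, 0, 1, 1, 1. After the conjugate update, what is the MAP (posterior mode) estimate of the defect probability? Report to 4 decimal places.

The Beta prior is conjugate to a Binomial/Bernoulli likelihood; the update adds successes to α and failures to β.
Posterior: Beta(α+k, β+n−k) = Beta(7.6+27, 7.2+31) = Beta(34.6, 38.2).
Mode of Beta(a,b) for a,b>1 is (a−1)/(a+b−2) = 33.6/70.8 = 0.4746.

0.4746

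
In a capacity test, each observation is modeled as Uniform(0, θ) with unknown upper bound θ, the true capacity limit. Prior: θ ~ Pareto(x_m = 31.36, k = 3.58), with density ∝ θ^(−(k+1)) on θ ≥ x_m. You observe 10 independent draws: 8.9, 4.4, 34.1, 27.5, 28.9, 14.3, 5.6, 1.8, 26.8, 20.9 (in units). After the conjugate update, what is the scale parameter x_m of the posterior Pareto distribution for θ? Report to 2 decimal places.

A Pareto(scale x_m, shape k) prior on the upper bound θ of Uniform(0, θ) is conjugate: posterior is Pareto(max(x_m, max xᵢ), k + n).
Sample maximum = 34.1; prior scale x_m = 31.36 → posterior scale = max = 34.10.
Posterior shape = 3.58 + 10 = 13.58.
Posterior scale x_m = 34.10.

34.10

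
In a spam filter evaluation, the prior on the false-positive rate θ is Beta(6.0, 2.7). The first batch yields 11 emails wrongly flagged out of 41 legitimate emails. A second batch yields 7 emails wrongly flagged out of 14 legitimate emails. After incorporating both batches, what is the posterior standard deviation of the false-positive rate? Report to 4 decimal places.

0.0602

The Beta prior is conjugate to a Binomial/Bernoulli likelihood; the update adds successes to α and failures to β.
After batch 1: Beta(6.0+11, 2.7+30) = Beta(17.0, 32.7).
After batch 2: Beta(17.0+7, 32.7+7) = Beta(24.0, 39.7).
Var = αβ/((α+β)²(α+β+1)) = 24.0·39.7/(63.7²·64.7) = 0.00362926; SD = √0.00362926 = 0.0602.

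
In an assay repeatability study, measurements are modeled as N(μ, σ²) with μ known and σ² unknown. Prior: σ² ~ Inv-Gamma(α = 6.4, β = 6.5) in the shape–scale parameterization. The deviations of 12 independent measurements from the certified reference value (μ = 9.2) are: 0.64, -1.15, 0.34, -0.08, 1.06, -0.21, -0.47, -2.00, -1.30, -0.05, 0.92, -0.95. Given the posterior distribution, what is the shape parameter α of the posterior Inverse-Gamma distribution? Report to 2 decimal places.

12.40

With known mean μ and an Inverse-Gamma(α, β) prior on σ², the Normal likelihood is conjugate: posterior is Inv-Gamma(α + n/2, β + Σ(xᵢ−μ)²/2).
Σ(xᵢ−μ)² = (0.64)² + (-1.15)² + (0.34)² + (-0.08)² + (1.06)² + (-0.21)² + (-0.47)² + (-2.00)² + (-1.30)² + (-0.05)² + (0.92)² + (-0.95)² = 10.6841.
Posterior: Inv-Gamma(6.4 + 12/2, 6.5 + 10.6841/2) = Inv-Gamma(12.40, 11.84205).
Posterior α = 12.40.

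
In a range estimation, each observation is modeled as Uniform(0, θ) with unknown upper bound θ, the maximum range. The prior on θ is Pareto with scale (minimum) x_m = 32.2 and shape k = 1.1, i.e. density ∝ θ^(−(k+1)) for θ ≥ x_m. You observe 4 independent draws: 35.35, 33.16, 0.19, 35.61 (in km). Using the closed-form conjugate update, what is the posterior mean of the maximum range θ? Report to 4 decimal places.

A Pareto(scale x_m, shape k) prior on the upper bound θ of Uniform(0, θ) is conjugate: posterior is Pareto(max(x_m, max xᵢ), k + n).
Sample maximum = 35.61; prior scale x_m = 32.2 → posterior scale = max = 35.61.
Posterior shape = 1.1 + 4 = 5.1.
E[θ|data] = k·x_m/(k−1) = 5.1·35.61/4.1 = 44.2954.

44.2954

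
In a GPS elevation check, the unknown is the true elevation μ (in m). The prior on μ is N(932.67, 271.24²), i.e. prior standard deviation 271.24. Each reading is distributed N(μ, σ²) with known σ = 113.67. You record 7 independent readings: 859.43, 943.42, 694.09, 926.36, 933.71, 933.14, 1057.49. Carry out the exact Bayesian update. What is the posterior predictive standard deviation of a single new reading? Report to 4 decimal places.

For Normal data with known variance σ², a Normal(μ₀, σ₀²) prior on μ is conjugate. Posterior precision = 1/σ₀² + n/σ²; posterior mean is the precision-weighted average of μ₀ and x̄.
σ₀² = 271.24² = 73571.1376, σ² = 113.67² = 12920.8689; σ² + n·σ₀² = 12920.8689 + 7·73571.1376 = 527918.8321.
Posterior precision = 1/σ₀² + n/σ² = 1/73571.1376 + 7/12920.8689 = (σ² + n·σ₀²)/(σ₀²σ²) = 527918.8321/(73571.1376·12920.8689); posterior variance σₙ² = σ₀²σ²/(σ² + n·σ₀²) = 73571.1376·12920.8689/527918.8321 = 1800.661325.
Predictive variance for one new observation = σₙ² + σ² = 73571.1376·12920.8689/527918.8321 + 12920.8689 = σ²·(σ₀² + 527918.8321)/527918.8321 = 12920.8689·601489.9697/527918.8321 = 14721.530225; SD = √(12920.8689·601489.9697/527918.8321) = 121.3323.

121.3323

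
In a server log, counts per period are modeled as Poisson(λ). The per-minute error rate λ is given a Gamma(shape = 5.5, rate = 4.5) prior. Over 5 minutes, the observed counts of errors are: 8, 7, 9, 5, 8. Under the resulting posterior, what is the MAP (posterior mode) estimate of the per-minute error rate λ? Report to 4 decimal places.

4.3684

With a Gamma(shape α, rate β) prior, the Poisson likelihood is conjugate: the posterior is Gamma(α + ΣXᵢ, β + n).
Sum of counts S = 37 over n = 5 minutes.
Posterior: Gamma(α+S, β+n) = Gamma(5.5+37, 4.5+5) = Gamma(42.5, 9.5).
Mode of Gamma(α,β) for α≥1 is (α−1)/β = 41.5/9.5 = 4.3684.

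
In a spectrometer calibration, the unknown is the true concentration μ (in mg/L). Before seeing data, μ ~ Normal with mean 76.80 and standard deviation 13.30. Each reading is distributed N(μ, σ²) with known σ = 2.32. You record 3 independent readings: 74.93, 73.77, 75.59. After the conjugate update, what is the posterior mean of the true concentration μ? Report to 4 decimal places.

74.7838

For Normal data with known variance σ², a Normal(μ₀, σ₀²) prior on μ is conjugate. Posterior precision = 1/σ₀² + n/σ²; posterior mean is the precision-weighted average of μ₀ and x̄.
Σxᵢ = 74.93 + 73.77 + 75.59 = 224.29, so n·x̄ = 224.29.
σ₀² = 13.30² = 176.89, σ² = 2.32² = 5.3824; σ² + n·σ₀² = 5.3824 + 3·176.89 = 536.0524.
Posterior mean = (μ₀/σ₀² + n·x̄/σ²)/(1/σ₀² + n/σ²) = (σ²·μ₀ + σ₀²·n·x̄)/(σ² + n·σ₀²) = (5.3824·76.80 + 176.89·224.29)/536.0524 = 40088.02642/536.0524 = 74.7838.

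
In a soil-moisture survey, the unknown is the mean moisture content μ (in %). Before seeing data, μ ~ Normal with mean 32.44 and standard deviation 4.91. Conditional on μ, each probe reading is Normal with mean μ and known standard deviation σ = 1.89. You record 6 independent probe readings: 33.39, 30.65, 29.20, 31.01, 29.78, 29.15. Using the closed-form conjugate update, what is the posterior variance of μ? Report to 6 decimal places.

0.581002

For Normal data with known variance σ², a Normal(μ₀, σ₀²) prior on μ is conjugate. Posterior precision = 1/σ₀² + n/σ²; posterior mean is the precision-weighted average of μ₀ and x̄.
σ₀² = 4.91² = 24.1081, σ² = 1.89² = 3.5721; σ² + n·σ₀² = 3.5721 + 6·24.1081 = 148.2207.
Posterior precision = 1/σ₀² + n/σ² = 1/24.1081 + 6/3.5721 = (σ² + n·σ₀²)/(σ₀²σ²) = 148.2207/(24.1081·3.5721); posterior variance σₙ² = σ₀²σ²/(σ² + n·σ₀²) = 24.1081·3.5721/148.2207 = 0.581002.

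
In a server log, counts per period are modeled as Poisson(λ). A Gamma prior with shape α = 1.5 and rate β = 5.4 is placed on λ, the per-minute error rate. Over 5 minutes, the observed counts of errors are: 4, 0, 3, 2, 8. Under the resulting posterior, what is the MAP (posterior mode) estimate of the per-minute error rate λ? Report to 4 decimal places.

1.6827

With a Gamma(shape α, rate β) prior, the Poisson likelihood is conjugate: the posterior is Gamma(α + ΣXᵢ, β + n).
Sum of counts S = 17 over n = 5 minutes.
Posterior: Gamma(α+S, β+n) = Gamma(1.5+17, 5.4+5) = Gamma(18.5, 10.4).
Mode of Gamma(α,β) for α≥1 is (α−1)/β = 17.5/10.4 = 1.6827.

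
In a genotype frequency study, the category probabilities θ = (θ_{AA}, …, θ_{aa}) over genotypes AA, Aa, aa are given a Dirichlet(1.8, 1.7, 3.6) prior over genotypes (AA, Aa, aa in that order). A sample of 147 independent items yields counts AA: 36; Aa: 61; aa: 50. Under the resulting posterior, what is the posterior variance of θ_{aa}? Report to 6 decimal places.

The Dirichlet prior is conjugate to the Multinomial likelihood: each posterior αⱼ = prior αⱼ + observed count nⱼ.
Posterior concentration: (37.8, 62.7, 53.6), total = 154.1.
Var[θ_j] = α_j(Σα−α_j)/((Σα)²(Σα+1)) = 53.6·100.5/(154.1²·155.1) = 0.001463.

0.001463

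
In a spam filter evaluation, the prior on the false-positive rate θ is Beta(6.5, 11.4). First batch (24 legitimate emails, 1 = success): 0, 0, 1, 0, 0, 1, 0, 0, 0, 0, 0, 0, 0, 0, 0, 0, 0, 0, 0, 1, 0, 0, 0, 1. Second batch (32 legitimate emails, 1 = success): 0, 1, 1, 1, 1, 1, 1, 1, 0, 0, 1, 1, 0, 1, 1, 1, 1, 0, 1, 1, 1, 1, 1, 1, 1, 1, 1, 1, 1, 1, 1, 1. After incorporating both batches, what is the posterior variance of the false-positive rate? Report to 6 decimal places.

The Beta prior is conjugate to a Binomial/Bernoulli likelihood; the update adds successes to α and failures to β.
After batch 1: Beta(6.5+4, 11.4+20) = Beta(10.5, 31.4).
After batch 2: Beta(10.5+27, 31.4+5) = Beta(37.5, 36.4).
Var = αβ/((α+β)²(α+β+1)) = 37.5·36.4/(73.9²·74.9) = 0.003337.

0.003337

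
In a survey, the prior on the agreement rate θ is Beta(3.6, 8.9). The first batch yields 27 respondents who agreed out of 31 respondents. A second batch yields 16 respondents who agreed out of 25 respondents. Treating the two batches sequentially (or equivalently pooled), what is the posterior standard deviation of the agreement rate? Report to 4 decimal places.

0.0559

The Beta prior is conjugate to a Binomial/Bernoulli likelihood; the update adds successes to α and failures to β.
After batch 1: Beta(3.6+27, 8.9+4) = Beta(30.6, 12.9).
After batch 2: Beta(30.6+16, 12.9+9) = Beta(46.6, 21.9).
Var = αβ/((α+β)²(α+β+1)) = 46.6·21.9/(68.5²·69.5) = 0.00312942; SD = √0.00312942 = 0.0559.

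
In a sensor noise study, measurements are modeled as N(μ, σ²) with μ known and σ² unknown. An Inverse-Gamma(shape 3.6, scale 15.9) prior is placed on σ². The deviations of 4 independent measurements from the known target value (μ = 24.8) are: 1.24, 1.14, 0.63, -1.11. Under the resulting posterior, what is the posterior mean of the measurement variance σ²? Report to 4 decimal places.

With known mean μ and an Inverse-Gamma(α, β) prior on σ², the Normal likelihood is conjugate: posterior is Inv-Gamma(α + n/2, β + Σ(xᵢ−μ)²/2).
Σ(xᵢ−μ)² = (1.24)² + (1.14)² + (0.63)² + (-1.11)² = 4.4662.
Posterior: Inv-Gamma(3.6 + 4/2, 15.9 + 4.4662/2) = Inv-Gamma(5.60, 18.13310).
E[σ²|data] = β/(α−1) = 18.13310/4.60 = 3.9420.

3.9420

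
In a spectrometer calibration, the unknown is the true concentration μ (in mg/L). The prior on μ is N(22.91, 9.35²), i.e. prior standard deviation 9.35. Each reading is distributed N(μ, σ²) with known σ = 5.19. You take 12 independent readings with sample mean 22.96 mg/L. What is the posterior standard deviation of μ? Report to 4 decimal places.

For Normal data with known variance σ², a Normal(μ₀, σ₀²) prior on μ is conjugate. Posterior precision = 1/σ₀² + n/σ²; posterior mean is the precision-weighted average of μ₀ and x̄.
σ₀² = 9.35² = 87.4225, σ² = 5.19² = 26.9361; σ² + n·σ₀² = 26.9361 + 12·87.4225 = 1076.0061.
Posterior precision = 1/σ₀² + n/σ² = 1/87.4225 + 12/26.9361 = (σ² + n·σ₀²)/(σ₀²σ²) = 1076.0061/(87.4225·26.9361); posterior variance σₙ² = σ₀²σ²/(σ² + n·σ₀²) = 87.4225·26.9361/1076.0061 = 2.188483.
Posterior SD = √σₙ² = √(87.4225·26.9361/1076.0061) = 1.4794.

1.4794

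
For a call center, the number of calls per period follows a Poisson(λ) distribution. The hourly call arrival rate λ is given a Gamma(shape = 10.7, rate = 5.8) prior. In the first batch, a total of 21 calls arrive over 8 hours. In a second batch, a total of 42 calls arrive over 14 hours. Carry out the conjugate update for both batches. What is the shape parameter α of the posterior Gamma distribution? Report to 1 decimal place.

With a Gamma(shape α, rate β) prior, the Poisson likelihood is conjugate: the posterior is Gamma(α + ΣXᵢ, β + n).
After batch 1: Gamma(α+S, β+n) = Gamma(10.7+21, 5.8+8) = Gamma(31.7, 13.8).
After batch 2: Gamma(α+S, β+n) = Gamma(31.7+42, 13.8+14) = Gamma(73.7, 27.8).
Posterior α = 73.7.

73.7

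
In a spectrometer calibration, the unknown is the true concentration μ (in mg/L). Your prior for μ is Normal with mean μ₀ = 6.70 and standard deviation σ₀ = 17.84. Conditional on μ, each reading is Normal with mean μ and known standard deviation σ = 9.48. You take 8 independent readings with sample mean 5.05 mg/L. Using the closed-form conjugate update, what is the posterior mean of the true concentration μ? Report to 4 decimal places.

5.1063

For Normal data with known variance σ², a Normal(μ₀, σ₀²) prior on μ is conjugate. Posterior precision = 1/σ₀² + n/σ²; posterior mean is the precision-weighted average of μ₀ and x̄.
n·x̄ = 8·5.05 = 40.4.
σ₀² = 17.84² = 318.2656, σ² = 9.48² = 89.8704; σ² + n·σ₀² = 89.8704 + 8·318.2656 = 2635.9952.
Posterior mean = (μ₀/σ₀² + n·x̄/σ²)/(1/σ₀² + n/σ²) = (σ²·μ₀ + σ₀²·n·x̄)/(σ² + n·σ₀²) = (89.8704·6.70 + 318.2656·40.4)/2635.9952 = 13460.06192/2635.9952 = 5.1063.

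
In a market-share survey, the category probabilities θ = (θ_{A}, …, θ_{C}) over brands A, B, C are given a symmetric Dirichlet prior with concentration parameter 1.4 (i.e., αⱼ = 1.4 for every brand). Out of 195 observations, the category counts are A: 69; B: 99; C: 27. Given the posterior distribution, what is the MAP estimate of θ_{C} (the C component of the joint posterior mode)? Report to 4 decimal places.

0.1397

The Dirichlet prior is conjugate to the Multinomial likelihood: each posterior αⱼ = prior αⱼ + observed count nⱼ.
Posterior concentration: (70.4, 100.4, 28.4), total = 199.2.
Joint mode component: (α_{C}−1)/(Σα−K) = 27.4/196.2 = 0.1397.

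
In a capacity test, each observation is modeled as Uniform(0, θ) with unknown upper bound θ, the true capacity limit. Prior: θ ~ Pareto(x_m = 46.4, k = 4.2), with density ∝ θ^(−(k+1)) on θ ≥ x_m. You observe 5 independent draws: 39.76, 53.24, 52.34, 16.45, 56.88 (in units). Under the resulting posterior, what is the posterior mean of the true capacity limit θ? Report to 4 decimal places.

A Pareto(scale x_m, shape k) prior on the upper bound θ of Uniform(0, θ) is conjugate: posterior is Pareto(max(x_m, max xᵢ), k + n).
Sample maximum = 56.88; prior scale x_m = 46.4 → posterior scale = max = 56.88.
Posterior shape = 4.2 + 5 = 9.2.
E[θ|data] = k·x_m/(k−1) = 9.2·56.88/8.2 = 63.8166.

63.8166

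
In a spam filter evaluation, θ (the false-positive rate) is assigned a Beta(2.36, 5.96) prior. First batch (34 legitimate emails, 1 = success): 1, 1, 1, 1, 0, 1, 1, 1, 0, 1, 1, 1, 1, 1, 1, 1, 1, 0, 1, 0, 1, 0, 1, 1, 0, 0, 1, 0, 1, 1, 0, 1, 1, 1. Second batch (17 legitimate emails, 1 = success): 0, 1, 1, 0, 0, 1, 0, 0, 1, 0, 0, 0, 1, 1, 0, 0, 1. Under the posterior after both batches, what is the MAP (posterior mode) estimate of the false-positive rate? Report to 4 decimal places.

The Beta prior is conjugate to a Binomial/Bernoulli likelihood; the update adds successes to α and failures to β.
After batch 1: Beta(2.36+25, 5.96+9) = Beta(27.36, 14.96).
After batch 2: Beta(27.36+7, 14.96+10) = Beta(34.36, 24.96).
Mode of Beta(a,b) for a,b>1 is (a−1)/(a+b−2) = 33.36/57.32 = 0.5820.

0.5820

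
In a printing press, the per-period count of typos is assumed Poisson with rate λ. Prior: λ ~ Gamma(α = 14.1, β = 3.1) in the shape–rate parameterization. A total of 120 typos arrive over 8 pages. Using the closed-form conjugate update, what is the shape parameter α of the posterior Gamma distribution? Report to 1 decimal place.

134.1

With a Gamma(shape α, rate β) prior, the Poisson likelihood is conjugate: the posterior is Gamma(α + ΣXᵢ, β + n).
Posterior: Gamma(α+S, β+n) = Gamma(14.1+120, 3.1+8) = Gamma(134.1, 11.1).
Posterior α = 134.1.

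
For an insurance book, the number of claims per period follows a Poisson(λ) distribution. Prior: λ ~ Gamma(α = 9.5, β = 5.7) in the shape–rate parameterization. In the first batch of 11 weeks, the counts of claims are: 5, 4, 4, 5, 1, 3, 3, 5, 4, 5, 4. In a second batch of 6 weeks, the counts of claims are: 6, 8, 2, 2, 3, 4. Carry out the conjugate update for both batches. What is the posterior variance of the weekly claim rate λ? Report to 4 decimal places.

0.1504

With a Gamma(shape α, rate β) prior, the Poisson likelihood is conjugate: the posterior is Gamma(α + ΣXᵢ, β + n).
Batch 1: sum of counts S = 43 over n = 11 weeks.
After batch 1: Gamma(α+S, β+n) = Gamma(9.5+43, 5.7+11) = Gamma(52.5, 16.7).
Batch 2: sum of counts S = 25 over n = 6 weeks.
After batch 2: Gamma(α+S, β+n) = Gamma(52.5+25, 16.7+6) = Gamma(77.5, 22.7).
Var = α/β² = 77.5/22.7² = 0.1504.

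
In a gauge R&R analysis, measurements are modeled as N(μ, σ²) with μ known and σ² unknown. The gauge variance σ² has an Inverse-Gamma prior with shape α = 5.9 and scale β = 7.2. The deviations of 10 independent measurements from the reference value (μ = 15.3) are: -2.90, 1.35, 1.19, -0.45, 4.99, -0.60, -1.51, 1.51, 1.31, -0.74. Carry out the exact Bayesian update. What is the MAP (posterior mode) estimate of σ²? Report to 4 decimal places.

With known mean μ and an Inverse-Gamma(α, β) prior on σ², the Normal likelihood is conjugate: posterior is Inv-Gamma(α + n/2, β + Σ(xᵢ−μ)²/2).
Σ(xᵢ−μ)² = (-2.90)² + (1.35)² + (1.19)² + (-0.45)² + (4.99)² + (-0.60)² + (-1.51)² + (1.51)² + (1.31)² + (-0.74)² = 43.9351.
Posterior: Inv-Gamma(5.9 + 10/2, 7.2 + 43.9351/2) = Inv-Gamma(10.90, 29.16755).
Mode = β/(α+1) = 29.16755/11.90 = 2.4511.

2.4511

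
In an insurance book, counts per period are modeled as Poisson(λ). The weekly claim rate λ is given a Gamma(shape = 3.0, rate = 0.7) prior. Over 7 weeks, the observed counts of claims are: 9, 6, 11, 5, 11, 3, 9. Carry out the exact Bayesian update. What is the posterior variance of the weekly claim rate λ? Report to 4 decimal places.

0.9614

With a Gamma(shape α, rate β) prior, the Poisson likelihood is conjugate: the posterior is Gamma(α + ΣXᵢ, β + n).
Sum of counts S = 54 over n = 7 weeks.
Posterior: Gamma(α+S, β+n) = Gamma(3.0+54, 0.7+7) = Gamma(57.0, 7.7).
Var = α/β² = 57.0/7.7² = 0.9614.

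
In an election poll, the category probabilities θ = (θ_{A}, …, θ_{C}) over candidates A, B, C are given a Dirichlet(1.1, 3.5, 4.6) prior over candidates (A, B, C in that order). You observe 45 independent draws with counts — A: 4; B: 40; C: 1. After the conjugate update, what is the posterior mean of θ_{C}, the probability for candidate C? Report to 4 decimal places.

0.1033

The Dirichlet prior is conjugate to the Multinomial likelihood: each posterior αⱼ = prior αⱼ + observed count nⱼ.
Posterior concentration: (5.1, 43.5, 5.6), total = 54.2.
E[θ_{C}|data] = α_{C}/Σα = 5.6/54.2 = 0.1033.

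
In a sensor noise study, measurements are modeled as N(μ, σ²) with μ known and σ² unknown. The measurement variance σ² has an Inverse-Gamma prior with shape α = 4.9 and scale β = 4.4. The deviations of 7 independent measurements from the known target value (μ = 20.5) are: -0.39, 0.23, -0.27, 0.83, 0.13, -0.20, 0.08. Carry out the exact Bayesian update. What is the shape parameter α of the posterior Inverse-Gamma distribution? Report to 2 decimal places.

With known mean μ and an Inverse-Gamma(α, β) prior on σ², the Normal likelihood is conjugate: posterior is Inv-Gamma(α + n/2, β + Σ(xᵢ−μ)²/2).
Σ(xᵢ−μ)² = (-0.39)² + (0.23)² + (-0.27)² + (0.83)² + (0.13)² + (-0.20)² + (0.08)² = 1.0301.
Posterior: Inv-Gamma(4.9 + 7/2, 4.4 + 1.0301/2) = Inv-Gamma(8.40, 4.91505).
Posterior α = 8.40.

8.40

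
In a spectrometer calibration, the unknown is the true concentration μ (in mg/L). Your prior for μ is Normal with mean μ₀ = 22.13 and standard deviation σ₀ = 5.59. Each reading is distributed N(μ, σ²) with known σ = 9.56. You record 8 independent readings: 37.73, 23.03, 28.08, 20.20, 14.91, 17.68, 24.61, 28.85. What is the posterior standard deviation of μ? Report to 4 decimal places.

2.8924

For Normal data with known variance σ², a Normal(μ₀, σ₀²) prior on μ is conjugate. Posterior precision = 1/σ₀² + n/σ²; posterior mean is the precision-weighted average of μ₀ and x̄.
σ₀² = 5.59² = 31.2481, σ² = 9.56² = 91.3936; σ² + n·σ₀² = 91.3936 + 8·31.2481 = 341.3784.
Posterior precision = 1/σ₀² + n/σ² = 1/31.2481 + 8/91.3936 = (σ² + n·σ₀²)/(σ₀²σ²) = 341.3784/(31.2481·91.3936); posterior variance σₙ² = σ₀²σ²/(σ² + n·σ₀²) = 31.2481·91.3936/341.3784 = 8.365721.
Posterior SD = √σₙ² = √(31.2481·91.3936/341.3784) = 2.8924.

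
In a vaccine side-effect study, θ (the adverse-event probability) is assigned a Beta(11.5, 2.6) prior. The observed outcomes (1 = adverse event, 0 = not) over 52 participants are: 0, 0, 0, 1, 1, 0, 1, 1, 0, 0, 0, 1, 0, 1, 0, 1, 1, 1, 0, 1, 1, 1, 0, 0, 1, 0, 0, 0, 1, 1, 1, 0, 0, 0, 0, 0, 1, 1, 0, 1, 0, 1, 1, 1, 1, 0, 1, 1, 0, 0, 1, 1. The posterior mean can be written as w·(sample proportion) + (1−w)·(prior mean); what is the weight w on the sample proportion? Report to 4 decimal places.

The Beta prior is conjugate to a Binomial/Bernoulli likelihood; the update adds successes to α and failures to β.
Posterior mean = (α₀+k)/(α₀+β₀+n) = [n/(α₀+β₀+n)]·(k/n) + [(α₀+β₀)/(α₀+β₀+n)]·α₀/(α₀+β₀), so only n and the prior enter the weight.
The weight on the data is w = n/(α₀+β₀+n) = 52/(11.5+2.6+52) = 52/66.1 = 0.7867.

0.7867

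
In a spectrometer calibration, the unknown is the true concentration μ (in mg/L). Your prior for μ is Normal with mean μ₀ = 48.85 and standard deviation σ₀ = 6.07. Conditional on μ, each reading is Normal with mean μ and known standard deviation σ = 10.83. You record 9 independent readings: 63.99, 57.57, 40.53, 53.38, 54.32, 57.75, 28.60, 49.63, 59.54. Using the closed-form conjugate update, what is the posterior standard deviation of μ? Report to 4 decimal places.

For Normal data with known variance σ², a Normal(μ₀, σ₀²) prior on μ is conjugate. Posterior precision = 1/σ₀² + n/σ²; posterior mean is the precision-weighted average of μ₀ and x̄.
σ₀² = 6.07² = 36.8449, σ² = 10.83² = 117.2889; σ² + n·σ₀² = 117.2889 + 9·36.8449 = 448.893.
Posterior precision = 1/σ₀² + n/σ² = 1/36.8449 + 9/117.2889 = (σ² + n·σ₀²)/(σ₀²σ²) = 448.893/(36.8449·117.2889); posterior variance σₙ² = σ₀²σ²/(σ² + n·σ₀²) = 36.8449·117.2889/448.893 = 9.627011.
Posterior SD = √σₙ² = √(36.8449·117.2889/448.893) = 3.1027.

3.1027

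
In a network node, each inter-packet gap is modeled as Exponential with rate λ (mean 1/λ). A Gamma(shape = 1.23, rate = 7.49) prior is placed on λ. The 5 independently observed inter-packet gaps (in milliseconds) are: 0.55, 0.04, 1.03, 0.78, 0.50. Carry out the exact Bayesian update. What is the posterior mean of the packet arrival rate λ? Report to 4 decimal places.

With a Gamma(shape α, rate β) prior on the exponential rate λ, the posterior after n observations with total T = Σxᵢ is Gamma(α+n, β+T).
Sum of observations T = 2.90 milliseconds; n = 5.
Posterior: Gamma(1.23+5, 7.49+2.90) = Gamma(6.23, 10.39).
Posterior mean of λ = α/β = 6.23/10.39 = 0.5996.

0.5996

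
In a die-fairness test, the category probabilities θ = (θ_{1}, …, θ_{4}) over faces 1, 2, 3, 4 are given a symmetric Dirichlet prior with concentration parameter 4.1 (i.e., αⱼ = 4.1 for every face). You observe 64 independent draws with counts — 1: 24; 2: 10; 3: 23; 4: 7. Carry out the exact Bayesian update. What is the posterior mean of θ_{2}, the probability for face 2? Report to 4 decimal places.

The Dirichlet prior is conjugate to the Multinomial likelihood: each posterior αⱼ = prior αⱼ + observed count nⱼ.
Posterior concentration: (28.1, 14.1, 27.1, 11.1), total = 80.4.
E[θ_{2}|data] = α_{2}/Σα = 14.1/80.4 = 0.1754.

0.1754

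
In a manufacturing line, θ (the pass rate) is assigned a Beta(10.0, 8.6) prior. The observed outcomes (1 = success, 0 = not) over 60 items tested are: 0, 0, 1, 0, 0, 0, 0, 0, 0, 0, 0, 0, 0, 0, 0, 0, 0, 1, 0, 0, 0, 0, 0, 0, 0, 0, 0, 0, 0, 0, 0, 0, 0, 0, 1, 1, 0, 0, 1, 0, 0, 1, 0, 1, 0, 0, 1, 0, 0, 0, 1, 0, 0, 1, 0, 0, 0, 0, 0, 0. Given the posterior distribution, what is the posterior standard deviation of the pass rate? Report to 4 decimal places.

0.0488

The Beta prior is conjugate to a Binomial/Bernoulli likelihood; the update adds successes to α and failures to β.
Posterior: Beta(α+k, β+n−k) = Beta(10.0+10, 8.6+50) = Beta(20.0, 58.6).
Var = αβ/((α+β)²(α+β+1)) = 20.0·58.6/(78.6²·79.6) = 0.00238325; SD = √0.00238325 = 0.0488.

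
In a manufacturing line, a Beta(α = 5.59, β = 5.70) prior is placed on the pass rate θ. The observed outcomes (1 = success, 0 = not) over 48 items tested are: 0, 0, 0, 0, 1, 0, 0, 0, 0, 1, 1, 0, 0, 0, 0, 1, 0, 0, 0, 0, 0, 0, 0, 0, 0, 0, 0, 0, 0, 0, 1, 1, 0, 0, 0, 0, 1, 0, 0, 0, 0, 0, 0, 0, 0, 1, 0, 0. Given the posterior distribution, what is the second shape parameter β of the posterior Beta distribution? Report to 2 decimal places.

The Beta prior is conjugate to a Binomial/Bernoulli likelihood; the update adds successes to α and failures to β.
Posterior: Beta(α+k, β+n−k) = Beta(5.59+8, 5.70+40) = Beta(13.59, 45.70).
Posterior β = 45.70.

45.70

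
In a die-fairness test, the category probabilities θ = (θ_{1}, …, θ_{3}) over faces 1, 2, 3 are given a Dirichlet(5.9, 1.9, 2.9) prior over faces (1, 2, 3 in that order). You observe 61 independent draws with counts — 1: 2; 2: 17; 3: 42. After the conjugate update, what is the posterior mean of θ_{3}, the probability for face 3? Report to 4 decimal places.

The Dirichlet prior is conjugate to the Multinomial likelihood: each posterior αⱼ = prior αⱼ + observed count nⱼ.
Posterior concentration: (7.9, 18.9, 44.9), total = 71.7.
E[θ_{3}|data] = α_{3}/Σα = 44.9/71.7 = 0.6262.

0.6262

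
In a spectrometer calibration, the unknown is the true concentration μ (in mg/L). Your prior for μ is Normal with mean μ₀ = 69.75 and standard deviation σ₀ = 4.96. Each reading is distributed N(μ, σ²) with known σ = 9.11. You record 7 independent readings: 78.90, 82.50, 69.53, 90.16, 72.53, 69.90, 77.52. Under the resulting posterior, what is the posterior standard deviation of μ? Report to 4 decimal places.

2.8285

For Normal data with known variance σ², a Normal(μ₀, σ₀²) prior on μ is conjugate. Posterior precision = 1/σ₀² + n/σ²; posterior mean is the precision-weighted average of μ₀ and x̄.
σ₀² = 4.96² = 24.6016, σ² = 9.11² = 82.9921; σ² + n·σ₀² = 82.9921 + 7·24.6016 = 255.2033.
Posterior precision = 1/σ₀² + n/σ² = 1/24.6016 + 7/82.9921 = (σ² + n·σ₀²)/(σ₀²σ²) = 255.2033/(24.6016·82.9921); posterior variance σₙ² = σ₀²σ²/(σ² + n·σ₀²) = 24.6016·82.9921/255.2033 = 8.000439.
Posterior SD = √σₙ² = √(24.6016·82.9921/255.2033) = 2.8285.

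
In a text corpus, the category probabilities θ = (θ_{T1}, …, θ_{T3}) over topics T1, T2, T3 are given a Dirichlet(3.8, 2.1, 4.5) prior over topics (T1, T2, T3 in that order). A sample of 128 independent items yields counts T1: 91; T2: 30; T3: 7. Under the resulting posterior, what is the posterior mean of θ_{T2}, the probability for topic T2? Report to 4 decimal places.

The Dirichlet prior is conjugate to the Multinomial likelihood: each posterior αⱼ = prior αⱼ + observed count nⱼ.
Posterior concentration: (94.8, 32.1, 11.5), total = 138.4.
E[θ_{T2}|data] = α_{T2}/Σα = 32.1/138.4 = 0.2319.

0.2319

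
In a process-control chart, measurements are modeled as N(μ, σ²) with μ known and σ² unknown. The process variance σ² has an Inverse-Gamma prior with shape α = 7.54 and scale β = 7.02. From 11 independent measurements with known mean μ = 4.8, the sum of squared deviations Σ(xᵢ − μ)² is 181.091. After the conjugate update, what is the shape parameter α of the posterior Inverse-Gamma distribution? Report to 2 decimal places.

13.04

With known mean μ and an Inverse-Gamma(α, β) prior on σ², the Normal likelihood is conjugate: posterior is Inv-Gamma(α + n/2, β + Σ(xᵢ−μ)²/2).
Posterior: Inv-Gamma(7.54 + 11/2, 7.02 + 181.091/2) = Inv-Gamma(13.04, 97.5655).
Posterior α = 13.04.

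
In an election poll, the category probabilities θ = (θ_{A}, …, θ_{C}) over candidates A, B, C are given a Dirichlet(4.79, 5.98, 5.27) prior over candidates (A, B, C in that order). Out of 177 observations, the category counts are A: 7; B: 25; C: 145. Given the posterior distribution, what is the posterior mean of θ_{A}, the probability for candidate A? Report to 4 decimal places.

The Dirichlet prior is conjugate to the Multinomial likelihood: each posterior αⱼ = prior αⱼ + observed count nⱼ.
Posterior concentration: (11.79, 30.98, 150.27), total = 193.04.
E[θ_{A}|data] = α_{A}/Σα = 11.79/193.04 = 0.0611.

0.0611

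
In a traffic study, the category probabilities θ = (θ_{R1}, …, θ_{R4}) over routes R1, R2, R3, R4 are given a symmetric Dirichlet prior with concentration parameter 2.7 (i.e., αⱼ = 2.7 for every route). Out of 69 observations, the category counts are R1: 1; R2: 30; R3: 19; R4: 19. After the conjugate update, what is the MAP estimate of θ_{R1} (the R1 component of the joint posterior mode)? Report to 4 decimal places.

The Dirichlet prior is conjugate to the Multinomial likelihood: each posterior αⱼ = prior αⱼ + observed count nⱼ.
Posterior concentration: (3.7, 32.7, 21.7, 21.7), total = 79.8.
Joint mode component: (α_{R1}−1)/(Σα−K) = 2.7/75.8 = 0.0356.

0.0356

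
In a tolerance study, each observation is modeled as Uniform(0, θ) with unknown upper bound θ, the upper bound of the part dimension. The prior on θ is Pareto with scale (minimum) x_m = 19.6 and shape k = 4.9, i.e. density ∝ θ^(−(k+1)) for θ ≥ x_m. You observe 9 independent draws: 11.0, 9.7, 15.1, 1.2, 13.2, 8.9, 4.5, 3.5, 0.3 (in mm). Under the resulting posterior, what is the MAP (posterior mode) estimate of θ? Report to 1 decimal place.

19.6

A Pareto(scale x_m, shape k) prior on the upper bound θ of Uniform(0, θ) is conjugate: posterior is Pareto(max(x_m, max xᵢ), k + n).
Sample maximum = 15.1; prior scale x_m = 19.6 → posterior scale = max = 19.6.
Posterior shape = 4.9 + 9 = 13.9.
The Pareto density is decreasing on [x_m, ∞), so the mode is x_m = 19.6.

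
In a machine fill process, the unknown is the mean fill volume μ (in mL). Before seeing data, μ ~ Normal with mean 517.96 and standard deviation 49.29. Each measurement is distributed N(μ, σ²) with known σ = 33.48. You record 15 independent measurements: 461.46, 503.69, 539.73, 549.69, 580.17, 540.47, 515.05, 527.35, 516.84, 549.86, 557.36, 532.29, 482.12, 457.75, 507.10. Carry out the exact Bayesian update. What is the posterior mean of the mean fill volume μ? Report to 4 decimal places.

For Normal data with known variance σ², a Normal(μ₀, σ₀²) prior on μ is conjugate. Posterior precision = 1/σ₀² + n/σ²; posterior mean is the precision-weighted average of μ₀ and x̄.
Σxᵢ = 461.46 + 503.69 + 539.73 + 549.69 + 580.17 + 540.47 + 515.05 + 527.35 + 516.84 + 549.86 + 557.36 + 532.29 + 482.12 + 457.75 + 507.10 = 7820.93, so n·x̄ = 7820.93.
σ₀² = 49.29² = 2429.5041, σ² = 33.48² = 1120.9104; σ² + n·σ₀² = 1120.9104 + 15·2429.5041 = 37563.4719.
Posterior mean = (μ₀/σ₀² + n·x̄/σ²)/(1/σ₀² + n/σ²) = (σ²·μ₀ + σ₀²·n·x̄)/(σ² + n·σ₀²) = (1120.9104·517.96 + 2429.5041·7820.93)/37563.4719 = 19581568.251597/37563.4719 = 521.2928.

521.2928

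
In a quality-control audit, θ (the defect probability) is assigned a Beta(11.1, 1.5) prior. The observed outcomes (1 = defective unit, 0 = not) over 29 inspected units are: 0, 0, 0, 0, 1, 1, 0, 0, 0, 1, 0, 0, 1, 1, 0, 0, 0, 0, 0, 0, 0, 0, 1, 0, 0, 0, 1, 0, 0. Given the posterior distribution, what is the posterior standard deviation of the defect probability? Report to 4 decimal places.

The Beta prior is conjugate to a Binomial/Bernoulli likelihood; the update adds successes to α and failures to β.
Posterior: Beta(α+k, β+n−k) = Beta(11.1+7, 1.5+22) = Beta(18.1, 23.5).
Var = αβ/((α+β)²(α+β+1)) = 18.1·23.5/(41.6²·42.6) = 0.00576966; SD = √0.00576966 = 0.0760.

0.0760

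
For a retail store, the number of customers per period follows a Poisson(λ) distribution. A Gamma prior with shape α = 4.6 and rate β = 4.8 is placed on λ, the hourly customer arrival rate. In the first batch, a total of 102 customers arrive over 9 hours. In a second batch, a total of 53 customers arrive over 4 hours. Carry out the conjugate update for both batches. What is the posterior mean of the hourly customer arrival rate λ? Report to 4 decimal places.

8.9663

With a Gamma(shape α, rate β) prior, the Poisson likelihood is conjugate: the posterior is Gamma(α + ΣXᵢ, β + n).
After batch 1: Gamma(α+S, β+n) = Gamma(4.6+102, 4.8+9) = Gamma(106.6, 13.8).
After batch 2: Gamma(α+S, β+n) = Gamma(106.6+53, 13.8+4) = Gamma(159.6, 17.8).
Posterior mean = α/β = 159.6/17.8 = 8.9663.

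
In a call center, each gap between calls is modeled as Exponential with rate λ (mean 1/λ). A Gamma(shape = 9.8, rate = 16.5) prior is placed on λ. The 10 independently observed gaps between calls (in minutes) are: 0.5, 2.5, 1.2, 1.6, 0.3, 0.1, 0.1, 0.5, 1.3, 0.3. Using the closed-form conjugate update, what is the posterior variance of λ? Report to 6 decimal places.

With a Gamma(shape α, rate β) prior on the exponential rate λ, the posterior after n observations with total T = Σxᵢ is Gamma(α+n, β+T).
Sum of observations T = 8.4 minutes; n = 10.
Posterior: Gamma(9.8+10, 16.5+8.4) = Gamma(19.8, 24.9).
Var = α/β² = 0.031935.

0.031935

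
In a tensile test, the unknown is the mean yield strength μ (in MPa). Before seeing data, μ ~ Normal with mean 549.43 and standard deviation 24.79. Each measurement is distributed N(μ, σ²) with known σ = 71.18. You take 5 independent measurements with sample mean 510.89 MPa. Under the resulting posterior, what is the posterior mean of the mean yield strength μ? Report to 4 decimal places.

For Normal data with known variance σ², a Normal(μ₀, σ₀²) prior on μ is conjugate. Posterior precision = 1/σ₀² + n/σ²; posterior mean is the precision-weighted average of μ₀ and x̄.
n·x̄ = 5·510.89 = 2554.45.
σ₀² = 24.79² = 614.5441, σ² = 71.18² = 5066.5924; σ² + n·σ₀² = 5066.5924 + 5·614.5441 = 8139.3129.
Posterior mean = (μ₀/σ₀² + n·x̄/σ²)/(1/σ₀² + n/σ²) = (σ²·μ₀ + σ₀²·n·x̄)/(σ² + n·σ₀²) = (5066.5924·549.43 + 614.5441·2554.45)/8139.3129 = 4353560.038577/8139.3129 = 534.8805.

534.8805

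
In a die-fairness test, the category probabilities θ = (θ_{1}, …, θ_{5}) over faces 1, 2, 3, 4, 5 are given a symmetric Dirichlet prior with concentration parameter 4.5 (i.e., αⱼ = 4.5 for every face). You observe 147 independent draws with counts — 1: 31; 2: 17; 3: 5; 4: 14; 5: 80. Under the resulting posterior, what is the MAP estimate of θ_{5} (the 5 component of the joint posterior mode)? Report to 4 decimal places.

0.5076

The Dirichlet prior is conjugate to the Multinomial likelihood: each posterior αⱼ = prior αⱼ + observed count nⱼ.
Posterior concentration: (35.5, 21.5, 9.5, 18.5, 84.5), total = 169.5.
Joint mode component: (α_{5}−1)/(Σα−K) = 83.5/164.5 = 0.5076.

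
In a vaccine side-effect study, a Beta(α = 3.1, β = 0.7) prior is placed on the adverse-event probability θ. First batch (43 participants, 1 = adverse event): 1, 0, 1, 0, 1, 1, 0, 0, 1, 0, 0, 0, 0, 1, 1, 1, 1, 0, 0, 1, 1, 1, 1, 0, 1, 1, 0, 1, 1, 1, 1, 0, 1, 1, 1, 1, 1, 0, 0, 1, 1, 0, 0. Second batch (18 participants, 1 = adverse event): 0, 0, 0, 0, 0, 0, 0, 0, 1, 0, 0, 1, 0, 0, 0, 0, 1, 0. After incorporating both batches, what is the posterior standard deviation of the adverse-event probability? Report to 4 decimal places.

The Beta prior is conjugate to a Binomial/Bernoulli likelihood; the update adds successes to α and failures to β.
After batch 1: Beta(3.1+26, 0.7+17) = Beta(29.1, 17.7).
After batch 2: Beta(29.1+3, 17.7+15) = Beta(32.1, 32.7).
Var = αβ/((α+β)²(α+β+1)) = 32.1·32.7/(64.8²·65.8) = 0.00379907; SD = √0.00379907 = 0.0616.

0.0616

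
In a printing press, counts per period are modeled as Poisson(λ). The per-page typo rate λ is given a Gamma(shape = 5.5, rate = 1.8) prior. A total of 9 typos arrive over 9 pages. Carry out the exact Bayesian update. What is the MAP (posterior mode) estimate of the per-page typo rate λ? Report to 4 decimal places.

With a Gamma(shape α, rate β) prior, the Poisson likelihood is conjugate: the posterior is Gamma(α + ΣXᵢ, β + n).
Posterior: Gamma(α+S, β+n) = Gamma(5.5+9, 1.8+9) = Gamma(14.5, 10.8).
Mode of Gamma(α,β) for α≥1 is (α−1)/β = 13.5/10.8 = 1.2500.

1.2500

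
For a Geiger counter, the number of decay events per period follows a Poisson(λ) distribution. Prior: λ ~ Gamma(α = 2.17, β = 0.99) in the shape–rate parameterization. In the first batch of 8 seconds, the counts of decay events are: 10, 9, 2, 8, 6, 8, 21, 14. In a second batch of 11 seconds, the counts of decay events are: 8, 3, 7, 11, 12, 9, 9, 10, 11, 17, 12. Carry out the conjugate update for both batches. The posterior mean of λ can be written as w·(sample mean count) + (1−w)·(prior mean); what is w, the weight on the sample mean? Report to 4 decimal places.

With a Gamma(shape α, rate β) prior, the Poisson likelihood is conjugate: the posterior is Gamma(α + ΣXᵢ, β + n).
Total number of seconds: n = 8 + 11 = 19.
Posterior mean = (α₀+S)/(β₀+n) = [n/(β₀+n)]·(S/n) + [β₀/(β₀+n)]·(α₀/β₀), so only n and β₀ enter the weight.
Weight on data w = n/(β₀+n) = 19/(0.99+19) = 19/19.99 = 0.9505.

0.9505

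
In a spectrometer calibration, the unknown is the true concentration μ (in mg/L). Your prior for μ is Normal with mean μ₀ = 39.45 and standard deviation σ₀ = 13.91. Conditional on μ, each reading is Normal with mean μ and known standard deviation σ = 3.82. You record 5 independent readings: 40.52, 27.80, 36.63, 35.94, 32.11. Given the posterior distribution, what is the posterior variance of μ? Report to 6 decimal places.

For Normal data with known variance σ², a Normal(μ₀, σ₀²) prior on μ is conjugate. Posterior precision = 1/σ₀² + n/σ²; posterior mean is the precision-weighted average of μ₀ and x̄.
σ₀² = 13.91² = 193.4881, σ² = 3.82² = 14.5924; σ² + n·σ₀² = 14.5924 + 5·193.4881 = 982.0329.
Posterior precision = 1/σ₀² + n/σ² = 1/193.4881 + 5/14.5924 = (σ² + n·σ₀²)/(σ₀²σ²) = 982.0329/(193.4881·14.5924); posterior variance σₙ² = σ₀²σ²/(σ² + n·σ₀²) = 193.4881·14.5924/982.0329 = 2.875113.

2.875113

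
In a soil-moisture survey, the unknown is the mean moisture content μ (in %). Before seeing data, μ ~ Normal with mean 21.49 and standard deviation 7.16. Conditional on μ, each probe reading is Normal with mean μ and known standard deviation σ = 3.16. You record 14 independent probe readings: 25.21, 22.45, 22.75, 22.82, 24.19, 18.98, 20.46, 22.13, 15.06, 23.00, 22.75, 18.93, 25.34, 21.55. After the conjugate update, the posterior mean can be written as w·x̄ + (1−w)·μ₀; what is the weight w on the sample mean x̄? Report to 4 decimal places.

0.9863

For Normal data with known variance σ², a Normal(μ₀, σ₀²) prior on μ is conjugate. Posterior precision = 1/σ₀² + n/σ²; posterior mean is the precision-weighted average of μ₀ and x̄.
σ₀² = 7.16² = 51.2656, σ² = 3.16² = 9.9856. Prior precision 1/σ₀² = 1/51.2656; data precision n/σ² = 14/9.9856.
w = (n/σ²)/(1/σ₀² + n/σ²) = n·σ₀²/(σ² + n·σ₀²) = 14·51.2656/(9.9856 + 14·51.2656) = 717.7184/727.704 = 0.9863.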